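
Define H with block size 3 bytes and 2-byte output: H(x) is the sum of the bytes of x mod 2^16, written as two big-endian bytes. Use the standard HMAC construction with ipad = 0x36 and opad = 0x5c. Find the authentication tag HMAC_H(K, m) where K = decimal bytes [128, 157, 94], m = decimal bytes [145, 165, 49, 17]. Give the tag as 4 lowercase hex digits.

Key decimal bytes [128, 157, 94] = 80 9d 5e is exactly B = 3 bytes: K' = 80 9d 5e.
K' ⊕ ipad = b6 ab 68.  K' ⊕ opad = dc c1 02.
Inner input = (K'⊕ipad) ∥ m = b6 ab 68 ∥ 91 a5 31 11.
Inner hash: sum = 182+171+104+145+165+49+17 = 833 → 03 41.
Outer input = (K'⊕opad) ∥ inner = dc c1 02 ∥ 03 41.
Outer hash (tag): sum = 220+193+2+3+65 = 483 → 01 e3.

01e3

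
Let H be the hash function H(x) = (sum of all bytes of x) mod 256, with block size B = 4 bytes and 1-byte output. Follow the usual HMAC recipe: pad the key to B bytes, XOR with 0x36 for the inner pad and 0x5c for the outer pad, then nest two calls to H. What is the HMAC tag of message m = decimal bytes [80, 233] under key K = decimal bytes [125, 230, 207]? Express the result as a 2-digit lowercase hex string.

Key decimal bytes [125, 230, 207] = 7d e6 cf is 3 bytes ≤ B = 4; zero-pad to 4 bytes: K' = 7d e6 cf 00.
K' ⊕ ipad = 4b d0 f9 36.  K' ⊕ opad = 21 ba 93 5c.
Inner input = (K'⊕ipad) ∥ m = 4b d0 f9 36 ∥ 50 e9.
Inner hash: sum = 75+208+249+54+80+233 = 899; mod 256 = 131 → 83.
Outer input = (K'⊕opad) ∥ inner = 21 ba 93 5c ∥ 83.
Outer hash (tag): sum = 33+186+147+92+131 = 589; mod 256 = 77 → 4d.

4d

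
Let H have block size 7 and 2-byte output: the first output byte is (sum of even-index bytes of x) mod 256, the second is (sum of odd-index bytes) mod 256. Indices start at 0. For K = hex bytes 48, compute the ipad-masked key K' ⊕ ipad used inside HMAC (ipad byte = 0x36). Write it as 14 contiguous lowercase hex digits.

7e363636363636

Key hex bytes 48 is 1 byte ≤ B = 7; zero-pad to 7 bytes: K' = 48 00 00 00 00 00 00.
XOR each byte with 0x36: 48⊕36=7e, 00⊕36=36, 00⊕36=36, 00⊕36=36, 00⊕36=36, 00⊕36=36, 00⊕36=36.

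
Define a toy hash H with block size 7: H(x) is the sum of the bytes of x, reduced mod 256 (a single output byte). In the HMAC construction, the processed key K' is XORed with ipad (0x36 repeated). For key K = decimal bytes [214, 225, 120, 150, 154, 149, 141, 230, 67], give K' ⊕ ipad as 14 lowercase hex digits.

9c363636363636

Key decimal bytes [214, 225, 120, 150, 154, 149, 141, 230, 67] = d6 e1 78 96 9a 95 8d e6 43 is 9 bytes > B = 7, so hash it first: H(key) = aa, then zero-pad to 7 bytes: K' = aa 00 00 00 00 00 00.
XOR each byte with 0x36: aa⊕36=9c, 00⊕36=36, 00⊕36=36, 00⊕36=36, 00⊕36=36, 00⊕36=36, 00⊕36=36.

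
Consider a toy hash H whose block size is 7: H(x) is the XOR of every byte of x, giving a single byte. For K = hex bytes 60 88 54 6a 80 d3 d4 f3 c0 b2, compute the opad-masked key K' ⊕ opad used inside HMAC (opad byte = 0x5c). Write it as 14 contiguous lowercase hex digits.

Key hex bytes 60 88 54 6a 80 d3 d4 f3 c0 b2 is 10 bytes > B = 7, so hash it first: H(key) = d0, then zero-pad to 7 bytes: K' = d0 00 00 00 00 00 00.
XOR each byte with 0x5c: d0⊕5c=8c, 00⊕5c=5c, 00⊕5c=5c, 00⊕5c=5c, 00⊕5c=5c, 00⊕5c=5c, 00⊕5c=5c.

8c5c5c5c5c5c5c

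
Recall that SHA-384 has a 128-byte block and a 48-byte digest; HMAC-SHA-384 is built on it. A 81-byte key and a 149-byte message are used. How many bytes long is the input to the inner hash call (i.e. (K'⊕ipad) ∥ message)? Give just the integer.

Key is 81 ≤ 128 bytes, zero-padded: |K'| = 128.
Inner input = (K'⊕ipad) ∥ m → 128 + 149 = 277 bytes.

277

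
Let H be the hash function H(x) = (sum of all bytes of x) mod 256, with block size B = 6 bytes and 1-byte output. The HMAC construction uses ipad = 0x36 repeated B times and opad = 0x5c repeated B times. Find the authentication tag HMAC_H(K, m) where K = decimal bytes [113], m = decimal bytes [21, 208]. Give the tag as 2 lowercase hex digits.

33

Key decimal bytes [113] = 71 is 1 byte ≤ B = 6; zero-pad to 6 bytes: K' = 71 00 00 00 00 00.
K' ⊕ ipad = 47 36 36 36 36 36.  K' ⊕ opad = 2d 5c 5c 5c 5c 5c.
Inner input = (K'⊕ipad) ∥ m = 47 36 36 36 36 36 ∥ 15 d0.
Inner hash: sum = 71+54+54+54+54+54+21+208 = 570; mod 256 = 58 → 3a.
Outer input = (K'⊕opad) ∥ inner = 2d 5c 5c 5c 5c 5c ∥ 3a.
Outer hash (tag): sum = 45+92+92+92+92+92+58 = 563; mod 256 = 51 → 33.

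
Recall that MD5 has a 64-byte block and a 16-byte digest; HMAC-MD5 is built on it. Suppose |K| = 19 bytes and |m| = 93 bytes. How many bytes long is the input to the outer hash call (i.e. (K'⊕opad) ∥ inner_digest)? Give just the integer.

80

Key is 19 ≤ 64 bytes, zero-padded: |K'| = 64.
Outer input = (K'⊕opad) ∥ H(inner) → 64 + 16 = 80 bytes.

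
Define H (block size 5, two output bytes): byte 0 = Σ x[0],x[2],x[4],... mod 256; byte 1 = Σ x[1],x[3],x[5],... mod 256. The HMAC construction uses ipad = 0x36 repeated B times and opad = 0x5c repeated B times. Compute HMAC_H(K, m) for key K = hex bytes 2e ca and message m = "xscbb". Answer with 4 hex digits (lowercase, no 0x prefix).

Key hex bytes 2e ca is 2 bytes ≤ B = 5; zero-pad to 5 bytes: K' = 2e ca 00 00 00.
K' ⊕ ipad = 18 fc 36 36 36.  K' ⊕ opad = 72 96 5c 5c 5c.
Inner input = (K'⊕ipad) ∥ m = 18 fc 36 36 36 ∥ 78 73 63 62 62.
Inner hash: even-index sum = 345 mod 256 = 89; odd-index sum = 623 mod 256 = 111 → 59 6f.
Outer input = (K'⊕opad) ∥ inner = 72 96 5c 5c 5c ∥ 59 6f.
Outer hash (tag): even-index sum = 409 mod 256 = 153; odd-index sum = 331 mod 256 = 75 → 99 4b.

994b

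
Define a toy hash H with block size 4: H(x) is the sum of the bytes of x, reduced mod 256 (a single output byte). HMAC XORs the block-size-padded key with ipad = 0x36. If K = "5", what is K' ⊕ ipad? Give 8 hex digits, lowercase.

03363636

Key "5" = 35 is 1 byte ≤ B = 4; zero-pad to 4 bytes: K' = 35 00 00 00.
XOR each byte with 0x36: 35⊕36=03, 00⊕36=36, 00⊕36=36, 00⊕36=36.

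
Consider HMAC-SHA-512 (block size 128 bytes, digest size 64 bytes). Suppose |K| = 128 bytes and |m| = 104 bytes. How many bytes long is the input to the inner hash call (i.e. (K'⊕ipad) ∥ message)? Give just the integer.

232

Key is 128 ≤ 128 bytes, zero-padded: |K'| = 128.
Inner input = (K'⊕ipad) ∥ m → 128 + 104 = 232 bytes.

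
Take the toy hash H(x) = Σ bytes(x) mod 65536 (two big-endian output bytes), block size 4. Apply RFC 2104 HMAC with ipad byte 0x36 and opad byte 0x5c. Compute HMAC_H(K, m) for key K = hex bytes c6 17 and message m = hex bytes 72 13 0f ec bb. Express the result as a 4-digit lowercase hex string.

0258

Key hex bytes c6 17 is 2 bytes ≤ B = 4; zero-pad to 4 bytes: K' = c6 17 00 00.
K' ⊕ ipad = f0 21 36 36.  K' ⊕ opad = 9a 4b 5c 5c.
Inner input = (K'⊕ipad) ∥ m = f0 21 36 36 ∥ 72 13 0f ec bb.
Inner hash: sum = 240+33+54+54+114+19+15+236+187 = 952 → 03 b8.
Outer input = (K'⊕opad) ∥ inner = 9a 4b 5c 5c ∥ 03 b8.
Outer hash (tag): sum = 154+75+92+92+3+184 = 600 → 02 58.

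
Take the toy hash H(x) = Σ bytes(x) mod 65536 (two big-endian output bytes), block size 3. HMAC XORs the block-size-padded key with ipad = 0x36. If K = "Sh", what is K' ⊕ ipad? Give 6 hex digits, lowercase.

Key "Sh" = 53 68 is 2 bytes ≤ B = 3; zero-pad to 3 bytes: K' = 53 68 00.
XOR each byte with 0x36: 53⊕36=65, 68⊕36=5e, 00⊕36=36.

655e36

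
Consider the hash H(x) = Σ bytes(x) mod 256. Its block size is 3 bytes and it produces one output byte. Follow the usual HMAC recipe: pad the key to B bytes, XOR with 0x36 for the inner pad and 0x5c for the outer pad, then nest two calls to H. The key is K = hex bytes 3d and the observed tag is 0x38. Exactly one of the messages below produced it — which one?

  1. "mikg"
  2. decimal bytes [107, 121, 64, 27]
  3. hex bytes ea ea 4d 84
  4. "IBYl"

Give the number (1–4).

1

Key hex bytes 3d is 1 byte ≤ B = 3; zero-pad to 3 bytes: K' = 3d 00 00.
K' ⊕ ipad = 0b 36 36; K' ⊕ opad = 61 5c 5c.
m1: inner = H(0b 36 36 6d 69 6b 67) = 1f; tag = H(61 5c 5c 1f) = 38 ← matches
m2: inner = H(0b 36 36 6b 79 40 1b) = b6; tag = H(61 5c 5c b6) = cf
m3: inner = H(0b 36 36 ea ea 4d 84) = 1c; tag = H(61 5c 5c 1c) = 35
m4: inner = H(0b 36 36 49 42 59 6c) = c7; tag = H(61 5c 5c c7) = e0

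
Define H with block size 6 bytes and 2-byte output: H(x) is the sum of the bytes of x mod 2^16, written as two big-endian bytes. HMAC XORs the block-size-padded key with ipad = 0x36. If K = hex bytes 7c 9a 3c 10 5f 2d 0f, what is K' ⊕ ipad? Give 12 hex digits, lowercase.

Key hex bytes 7c 9a 3c 10 5f 2d 0f is 7 bytes > B = 6, so hash it first: H(key) = 01 fd, then zero-pad to 6 bytes: K' = 01 fd 00 00 00 00.
XOR each byte with 0x36: 01⊕36=37, fd⊕36=cb, 00⊕36=36, 00⊕36=36, 00⊕36=36, 00⊕36=36.

37cb36363636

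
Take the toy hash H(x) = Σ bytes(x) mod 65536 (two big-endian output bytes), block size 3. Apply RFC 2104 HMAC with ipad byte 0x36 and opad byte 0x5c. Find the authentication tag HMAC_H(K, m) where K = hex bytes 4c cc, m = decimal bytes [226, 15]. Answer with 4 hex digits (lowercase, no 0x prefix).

0199

Key hex bytes 4c cc is 2 bytes ≤ B = 3; zero-pad to 3 bytes: K' = 4c cc 00.
K' ⊕ ipad = 7a fa 36.  K' ⊕ opad = 10 90 5c.
Inner input = (K'⊕ipad) ∥ m = 7a fa 36 ∥ e2 0f.
Inner hash: sum = 122+250+54+226+15 = 667 → 02 9b.
Outer input = (K'⊕opad) ∥ inner = 10 90 5c ∥ 02 9b.
Outer hash (tag): sum = 16+144+92+2+155 = 409 → 01 99.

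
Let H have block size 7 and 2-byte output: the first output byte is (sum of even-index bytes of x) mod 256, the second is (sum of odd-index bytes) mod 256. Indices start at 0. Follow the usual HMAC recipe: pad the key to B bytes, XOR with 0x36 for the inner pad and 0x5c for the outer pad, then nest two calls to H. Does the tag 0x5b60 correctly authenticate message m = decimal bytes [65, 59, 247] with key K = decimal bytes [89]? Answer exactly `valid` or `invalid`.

Key decimal bytes [89] = 59 is 1 byte ≤ B = 7; zero-pad to 7 bytes: K' = 59 00 00 00 00 00 00.
K' ⊕ ipad = 6f 36 36 36 36 36 36; K' ⊕ opad = 05 5c 5c 5c 5c 5c 5c.
Inner hash: even-index sum = 332 mod 256 = 76; odd-index sum = 474 mod 256 = 218 → 4c da.
Outer hash (recomputed tag): even-index sum = 499 mod 256 = 243; odd-index sum = 352 mod 256 = 96 → f3 60.
Recomputed tag = f360; claimed = 5b60 → mismatch.

invalid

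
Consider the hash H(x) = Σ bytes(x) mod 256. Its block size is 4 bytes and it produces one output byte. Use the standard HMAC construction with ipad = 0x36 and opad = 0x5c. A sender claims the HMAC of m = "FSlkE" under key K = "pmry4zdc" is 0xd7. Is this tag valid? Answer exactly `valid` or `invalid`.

valid

Key "pmry4zdc" = 70 6d 72 79 34 7a 64 63 is 8 bytes > B = 4, so hash it first: H(key) = 3d, then zero-pad to 4 bytes: K' = 3d 00 00 00.
K' ⊕ ipad = 0b 36 36 36; K' ⊕ opad = 61 5c 5c 5c.
Inner hash: sum = 11+54+54+54+70+83+108+107+69 = 610; mod 256 = 98 → 62.
Outer hash (recomputed tag): sum = 97+92+92+92+98 = 471; mod 256 = 215 → d7.
Recomputed tag = d7; claimed = d7 → match.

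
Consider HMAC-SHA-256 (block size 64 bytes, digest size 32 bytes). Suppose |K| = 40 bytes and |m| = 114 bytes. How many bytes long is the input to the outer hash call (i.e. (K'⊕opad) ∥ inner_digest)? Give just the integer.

Key is 40 ≤ 64 bytes, zero-padded: |K'| = 64.
Outer input = (K'⊕opad) ∥ H(inner) → 64 + 32 = 96 bytes.

96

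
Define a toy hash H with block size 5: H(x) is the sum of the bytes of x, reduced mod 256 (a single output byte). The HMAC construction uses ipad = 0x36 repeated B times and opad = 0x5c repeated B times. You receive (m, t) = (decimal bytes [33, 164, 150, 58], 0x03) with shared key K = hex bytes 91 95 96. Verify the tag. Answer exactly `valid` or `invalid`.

Key hex bytes 91 95 96 is 3 bytes ≤ B = 5; zero-pad to 5 bytes: K' = 91 95 96 00 00.
K' ⊕ ipad = a7 a3 a0 36 36; K' ⊕ opad = cd c9 ca 5c 5c.
Inner hash: sum = 167+163+160+54+54+33+164+150+58 = 1003; mod 256 = 235 → eb.
Outer hash (recomputed tag): sum = 205+201+202+92+92+235 = 1027; mod 256 = 3 → 03.
Recomputed tag = 03; claimed = 03 → match.

valid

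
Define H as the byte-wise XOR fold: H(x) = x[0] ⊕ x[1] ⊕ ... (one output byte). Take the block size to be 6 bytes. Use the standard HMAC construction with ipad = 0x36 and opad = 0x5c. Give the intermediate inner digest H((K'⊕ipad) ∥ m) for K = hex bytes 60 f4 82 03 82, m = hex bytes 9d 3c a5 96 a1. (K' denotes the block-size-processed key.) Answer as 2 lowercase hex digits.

Key hex bytes 60 f4 82 03 82 is 5 bytes ≤ B = 6; zero-pad to 6 bytes: K' = 60 f4 82 03 82 00.
K' ⊕ ipad = 56 c2 b4 35 b4 36.
Inner input = 56 c2 b4 35 b4 36 ∥ 9d 3c a5 96 a1.
Inner hash: XOR 56⊕c2⊕b4⊕35⊕b4⊕36⊕9d⊕3c⊕a5⊕96⊕a1 = a4.

a4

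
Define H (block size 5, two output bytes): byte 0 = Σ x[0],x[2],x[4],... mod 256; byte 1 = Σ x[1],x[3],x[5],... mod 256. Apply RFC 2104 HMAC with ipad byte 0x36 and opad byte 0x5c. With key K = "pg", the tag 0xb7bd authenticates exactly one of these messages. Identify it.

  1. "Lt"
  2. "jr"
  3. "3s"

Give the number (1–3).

Key "pg" = 70 67 is 2 bytes ≤ B = 5; zero-pad to 5 bytes: K' = 70 67 00 00 00.
K' ⊕ ipad = 46 51 36 36 36; K' ⊕ opad = 2c 3b 5c 5c 5c.
m1: inner = H(46 51 36 36 36 4c 74) = 26 d3; tag = H(2c 3b 5c 5c 5c 26 d3) = b7bd ← matches
m2: inner = H(46 51 36 36 36 6a 72) = 24 f1; tag = H(2c 3b 5c 5c 5c 24 f1) = d5bb
m3: inner = H(46 51 36 36 36 33 73) = 25 ba; tag = H(2c 3b 5c 5c 5c 25 ba) = 9ebc

1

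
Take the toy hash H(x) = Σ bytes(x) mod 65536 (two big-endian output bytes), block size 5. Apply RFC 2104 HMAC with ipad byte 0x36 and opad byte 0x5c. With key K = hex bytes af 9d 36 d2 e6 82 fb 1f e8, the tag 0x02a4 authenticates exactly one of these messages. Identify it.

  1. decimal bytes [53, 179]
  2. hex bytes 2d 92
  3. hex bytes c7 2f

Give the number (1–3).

Key hex bytes af 9d 36 d2 e6 82 fb 1f e8 is 9 bytes > B = 5, so hash it first: H(key) = 05 be, then zero-pad to 5 bytes: K' = 05 be 00 00 00.
K' ⊕ ipad = 33 88 36 36 36; K' ⊕ opad = 59 e2 5c 5c 5c.
m1: inner = H(33 88 36 36 36 35 b3) = 02 45; tag = H(59 e2 5c 5c 5c 02 45) = 0296
m2: inner = H(33 88 36 36 36 2d 92) = 02 1c; tag = H(59 e2 5c 5c 5c 02 1c) = 026d
m3: inner = H(33 88 36 36 36 c7 2f) = 02 53; tag = H(59 e2 5c 5c 5c 02 53) = 02a4 ← matches

3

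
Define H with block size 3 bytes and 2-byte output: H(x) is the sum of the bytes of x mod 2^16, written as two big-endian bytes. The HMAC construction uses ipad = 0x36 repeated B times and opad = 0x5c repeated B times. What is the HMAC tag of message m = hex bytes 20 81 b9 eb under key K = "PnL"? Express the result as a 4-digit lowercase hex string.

00ce

Key "PnL" = 50 6e 4c is exactly B = 3 bytes: K' = 50 6e 4c.
K' ⊕ ipad = 66 58 7a.  K' ⊕ opad = 0c 32 10.
Inner input = (K'⊕ipad) ∥ m = 66 58 7a ∥ 20 81 b9 eb.
Inner hash: sum = 102+88+122+32+129+185+235 = 893 → 03 7d.
Outer input = (K'⊕opad) ∥ inner = 0c 32 10 ∥ 03 7d.
Outer hash (tag): sum = 12+50+16+3+125 = 206 → 00 ce.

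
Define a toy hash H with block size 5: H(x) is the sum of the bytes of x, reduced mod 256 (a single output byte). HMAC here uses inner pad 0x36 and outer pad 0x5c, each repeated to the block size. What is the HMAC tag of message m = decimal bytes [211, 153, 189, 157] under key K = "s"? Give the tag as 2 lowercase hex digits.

Key "s" = 73 is 1 byte ≤ B = 5; zero-pad to 5 bytes: K' = 73 00 00 00 00.
K' ⊕ ipad = 45 36 36 36 36.  K' ⊕ opad = 2f 5c 5c 5c 5c.
Inner input = (K'⊕ipad) ∥ m = 45 36 36 36 36 ∥ d3 99 bd 9d.
Inner hash: sum = 69+54+54+54+54+211+153+189+157 = 995; mod 256 = 227 → e3.
Outer input = (K'⊕opad) ∥ inner = 2f 5c 5c 5c 5c ∥ e3.
Outer hash (tag): sum = 47+92+92+92+92+227 = 642; mod 256 = 130 → 82.

82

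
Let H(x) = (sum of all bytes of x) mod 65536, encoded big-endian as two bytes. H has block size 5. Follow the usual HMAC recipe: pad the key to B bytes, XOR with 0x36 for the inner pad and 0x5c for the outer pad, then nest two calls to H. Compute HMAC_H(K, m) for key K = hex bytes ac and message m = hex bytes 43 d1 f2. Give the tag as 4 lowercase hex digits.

02db

Key hex bytes ac is 1 byte ≤ B = 5; zero-pad to 5 bytes: K' = ac 00 00 00 00.
K' ⊕ ipad = 9a 36 36 36 36.  K' ⊕ opad = f0 5c 5c 5c 5c.
Inner input = (K'⊕ipad) ∥ m = 9a 36 36 36 36 ∥ 43 d1 f2.
Inner hash: sum = 154+54+54+54+54+67+209+242 = 888 → 03 78.
Outer input = (K'⊕opad) ∥ inner = f0 5c 5c 5c 5c ∥ 03 78.
Outer hash (tag): sum = 240+92+92+92+92+3+120 = 731 → 02 db.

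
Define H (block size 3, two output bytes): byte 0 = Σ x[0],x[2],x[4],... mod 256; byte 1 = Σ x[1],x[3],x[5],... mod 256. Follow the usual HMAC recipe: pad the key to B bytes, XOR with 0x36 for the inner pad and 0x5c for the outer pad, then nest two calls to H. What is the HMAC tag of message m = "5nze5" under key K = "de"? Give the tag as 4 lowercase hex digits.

cb94

Key "de" = 64 65 is 2 bytes ≤ B = 3; zero-pad to 3 bytes: K' = 64 65 00.
K' ⊕ ipad = 52 53 36.  K' ⊕ opad = 38 39 5c.
Inner input = (K'⊕ipad) ∥ m = 52 53 36 ∥ 35 6e 7a 65 35.
Inner hash: even-index sum = 347 mod 256 = 91; odd-index sum = 311 mod 256 = 55 → 5b 37.
Outer input = (K'⊕opad) ∥ inner = 38 39 5c ∥ 5b 37.
Outer hash (tag): even-index sum = 203 mod 256 = 203; odd-index sum = 148 mod 256 = 148 → cb 94.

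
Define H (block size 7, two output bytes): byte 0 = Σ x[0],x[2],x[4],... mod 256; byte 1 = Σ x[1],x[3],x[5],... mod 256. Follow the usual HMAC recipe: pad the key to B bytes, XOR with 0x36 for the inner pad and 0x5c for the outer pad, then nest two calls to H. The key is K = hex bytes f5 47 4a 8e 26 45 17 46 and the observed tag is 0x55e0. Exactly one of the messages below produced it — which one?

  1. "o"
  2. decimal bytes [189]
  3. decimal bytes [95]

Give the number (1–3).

3

Key hex bytes f5 47 4a 8e 26 45 17 46 is 8 bytes > B = 7, so hash it first: H(key) = 7c 60, then zero-pad to 7 bytes: K' = 7c 60 00 00 00 00 00.
K' ⊕ ipad = 4a 56 36 36 36 36 36; K' ⊕ opad = 20 3c 5c 5c 5c 5c 5c.
m1: inner = H(4a 56 36 36 36 36 36 6f) = ec 31; tag = H(20 3c 5c 5c 5c 5c 5c ec 31) = 65e0
m2: inner = H(4a 56 36 36 36 36 36 bd) = ec 7f; tag = H(20 3c 5c 5c 5c 5c 5c ec 7f) = b3e0
m3: inner = H(4a 56 36 36 36 36 36 5f) = ec 21; tag = H(20 3c 5c 5c 5c 5c 5c ec 21) = 55e0 ← matches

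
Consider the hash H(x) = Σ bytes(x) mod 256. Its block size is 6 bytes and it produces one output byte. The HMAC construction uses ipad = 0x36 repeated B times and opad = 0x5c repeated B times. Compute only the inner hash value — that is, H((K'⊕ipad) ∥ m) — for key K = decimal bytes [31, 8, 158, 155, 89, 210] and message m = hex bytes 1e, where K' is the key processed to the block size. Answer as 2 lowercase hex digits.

Key decimal bytes [31, 8, 158, 155, 89, 210] = 1f 08 9e 9b 59 d2 is exactly B = 6 bytes: K' = 1f 08 9e 9b 59 d2.
K' ⊕ ipad = 29 3e a8 ad 6f e4.
Inner input = 29 3e a8 ad 6f e4 ∥ 1e.
Inner hash: sum = 41+62+168+173+111+228+30 = 813; mod 256 = 45 → 2d.

2d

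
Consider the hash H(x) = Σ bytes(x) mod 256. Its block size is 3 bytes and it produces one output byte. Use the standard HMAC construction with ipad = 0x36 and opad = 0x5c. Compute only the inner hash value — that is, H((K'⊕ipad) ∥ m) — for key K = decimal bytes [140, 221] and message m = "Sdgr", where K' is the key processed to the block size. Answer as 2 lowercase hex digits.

6b

Key decimal bytes [140, 221] = 8c dd is 2 bytes ≤ B = 3; zero-pad to 3 bytes: K' = 8c dd 00.
K' ⊕ ipad = ba eb 36.
Inner input = ba eb 36 ∥ 53 64 67 72.
Inner hash: sum = 186+235+54+83+100+103+114 = 875; mod 256 = 107 → 6b.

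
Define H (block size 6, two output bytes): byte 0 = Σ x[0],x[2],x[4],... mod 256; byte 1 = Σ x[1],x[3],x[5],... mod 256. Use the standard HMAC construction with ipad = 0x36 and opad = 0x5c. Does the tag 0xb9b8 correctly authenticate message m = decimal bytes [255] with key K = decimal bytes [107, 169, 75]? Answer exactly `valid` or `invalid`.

Key decimal bytes [107, 169, 75] = 6b a9 4b is 3 bytes ≤ B = 6; zero-pad to 6 bytes: K' = 6b a9 4b 00 00 00.
K' ⊕ ipad = 5d 9f 7d 36 36 36; K' ⊕ opad = 37 f5 17 5c 5c 5c.
Inner hash: even-index sum = 527 mod 256 = 15; odd-index sum = 267 mod 256 = 11 → 0f 0b.
Outer hash (recomputed tag): even-index sum = 185 mod 256 = 185; odd-index sum = 440 mod 256 = 184 → b9 b8.
Recomputed tag = b9b8; claimed = b9b8 → match.

valid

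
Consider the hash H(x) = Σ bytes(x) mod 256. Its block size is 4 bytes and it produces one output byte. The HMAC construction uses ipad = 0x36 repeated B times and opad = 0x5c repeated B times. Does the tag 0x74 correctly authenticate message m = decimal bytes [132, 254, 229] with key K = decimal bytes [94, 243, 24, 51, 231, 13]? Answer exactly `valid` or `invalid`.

invalid

Key decimal bytes [94, 243, 24, 51, 231, 13] = 5e f3 18 33 e7 0d is 6 bytes > B = 4, so hash it first: H(key) = 90, then zero-pad to 4 bytes: K' = 90 00 00 00.
K' ⊕ ipad = a6 36 36 36; K' ⊕ opad = cc 5c 5c 5c.
Inner hash: sum = 166+54+54+54+132+254+229 = 943; mod 256 = 175 → af.
Outer hash (recomputed tag): sum = 204+92+92+92+175 = 655; mod 256 = 143 → 8f.
Recomputed tag = 8f; claimed = 74 → mismatch.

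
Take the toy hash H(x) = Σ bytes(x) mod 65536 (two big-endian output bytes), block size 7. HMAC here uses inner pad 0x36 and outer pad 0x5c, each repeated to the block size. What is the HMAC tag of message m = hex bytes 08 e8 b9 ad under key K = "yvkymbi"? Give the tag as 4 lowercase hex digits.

01f2

Key "yvkymbi" = 79 76 6b 79 6d 62 69 is exactly B = 7 bytes: K' = 79 76 6b 79 6d 62 69.
K' ⊕ ipad = 4f 40 5d 4f 5b 54 5f.  K' ⊕ opad = 25 2a 37 25 31 3e 35.
Inner input = (K'⊕ipad) ∥ m = 4f 40 5d 4f 5b 54 5f ∥ 08 e8 b9 ad.
Inner hash: sum = 79+64+93+79+91+84+95+8+232+185+173 = 1183 → 04 9f.
Outer input = (K'⊕opad) ∥ inner = 25 2a 37 25 31 3e 35 ∥ 04 9f.
Outer hash (tag): sum = 37+42+55+37+49+62+53+4+159 = 498 → 01 f2.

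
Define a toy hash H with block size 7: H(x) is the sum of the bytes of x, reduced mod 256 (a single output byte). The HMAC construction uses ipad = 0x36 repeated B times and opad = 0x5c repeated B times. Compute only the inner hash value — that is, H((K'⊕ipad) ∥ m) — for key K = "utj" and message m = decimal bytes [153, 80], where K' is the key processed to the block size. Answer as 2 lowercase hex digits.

a2

Key "utj" = 75 74 6a is 3 bytes ≤ B = 7; zero-pad to 7 bytes: K' = 75 74 6a 00 00 00 00.
K' ⊕ ipad = 43 42 5c 36 36 36 36.
Inner input = 43 42 5c 36 36 36 36 ∥ 99 50.
Inner hash: sum = 67+66+92+54+54+54+54+153+80 = 674; mod 256 = 162 → a2.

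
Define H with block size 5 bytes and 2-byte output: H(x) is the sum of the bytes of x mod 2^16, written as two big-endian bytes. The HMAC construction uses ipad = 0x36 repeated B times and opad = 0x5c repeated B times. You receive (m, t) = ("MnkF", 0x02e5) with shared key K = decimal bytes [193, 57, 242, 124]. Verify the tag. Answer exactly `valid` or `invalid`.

valid

Key decimal bytes [193, 57, 242, 124] = c1 39 f2 7c is 4 bytes ≤ B = 5; zero-pad to 5 bytes: K' = c1 39 f2 7c 00.
K' ⊕ ipad = f7 0f c4 4a 36; K' ⊕ opad = 9d 65 ae 20 5c.
Inner hash: sum = 247+15+196+74+54+77+110+107+70 = 950 → 03 b6.
Outer hash (recomputed tag): sum = 157+101+174+32+92+3+182 = 741 → 02 e5.
Recomputed tag = 02e5; claimed = 02e5 → match.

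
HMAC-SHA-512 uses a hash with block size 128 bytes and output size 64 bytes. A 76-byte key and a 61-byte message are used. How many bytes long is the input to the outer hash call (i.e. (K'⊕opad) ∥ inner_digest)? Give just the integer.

Key is 76 ≤ 128 bytes, zero-padded: |K'| = 128.
Outer input = (K'⊕opad) ∥ H(inner) → 128 + 64 = 192 bytes.

192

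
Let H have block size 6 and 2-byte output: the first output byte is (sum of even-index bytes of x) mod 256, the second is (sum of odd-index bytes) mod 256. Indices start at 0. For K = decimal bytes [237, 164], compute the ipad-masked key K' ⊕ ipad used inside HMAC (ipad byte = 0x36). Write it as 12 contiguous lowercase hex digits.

db9236363636

Key decimal bytes [237, 164] = ed a4 is 2 bytes ≤ B = 6; zero-pad to 6 bytes: K' = ed a4 00 00 00 00.
XOR each byte with 0x36: ed⊕36=db, a4⊕36=92, 00⊕36=36, 00⊕36=36, 00⊕36=36, 00⊕36=36.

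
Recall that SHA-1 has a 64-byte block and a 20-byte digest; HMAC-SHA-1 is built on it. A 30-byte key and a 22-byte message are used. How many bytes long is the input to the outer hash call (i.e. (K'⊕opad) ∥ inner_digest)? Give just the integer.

84

Key is 30 ≤ 64 bytes, zero-padded: |K'| = 64.
Outer input = (K'⊕opad) ∥ H(inner) → 64 + 20 = 84 bytes.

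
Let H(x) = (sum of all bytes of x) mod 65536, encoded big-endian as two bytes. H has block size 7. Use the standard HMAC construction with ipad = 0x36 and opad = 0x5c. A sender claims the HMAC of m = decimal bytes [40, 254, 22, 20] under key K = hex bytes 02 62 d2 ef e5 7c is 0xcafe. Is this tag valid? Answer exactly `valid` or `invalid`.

Key hex bytes 02 62 d2 ef e5 7c is 6 bytes ≤ B = 7; zero-pad to 7 bytes: K' = 02 62 d2 ef e5 7c 00.
K' ⊕ ipad = 34 54 e4 d9 d3 4a 36; K' ⊕ opad = 5e 3e 8e b3 b9 20 5c.
Inner hash: sum = 52+84+228+217+211+74+54+40+254+22+20 = 1256 → 04 e8.
Outer hash (recomputed tag): sum = 94+62+142+179+185+32+92+4+232 = 1022 → 03 fe.
Recomputed tag = 03fe; claimed = cafe → mismatch.

invalid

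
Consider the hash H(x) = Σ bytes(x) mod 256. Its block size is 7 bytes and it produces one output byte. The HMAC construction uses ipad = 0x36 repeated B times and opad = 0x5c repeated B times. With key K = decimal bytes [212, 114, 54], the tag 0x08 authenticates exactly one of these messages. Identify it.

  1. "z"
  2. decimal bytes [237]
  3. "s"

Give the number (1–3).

1

Key decimal bytes [212, 114, 54] = d4 72 36 is 3 bytes ≤ B = 7; zero-pad to 7 bytes: K' = d4 72 36 00 00 00 00.
K' ⊕ ipad = e2 44 00 36 36 36 36; K' ⊕ opad = 88 2e 6a 5c 5c 5c 5c.
m1: inner = H(e2 44 00 36 36 36 36 7a) = 78; tag = H(88 2e 6a 5c 5c 5c 5c 78) = 08 ← matches
m2: inner = H(e2 44 00 36 36 36 36 ed) = eb; tag = H(88 2e 6a 5c 5c 5c 5c eb) = 7b
m3: inner = H(e2 44 00 36 36 36 36 73) = 71; tag = H(88 2e 6a 5c 5c 5c 5c 71) = 01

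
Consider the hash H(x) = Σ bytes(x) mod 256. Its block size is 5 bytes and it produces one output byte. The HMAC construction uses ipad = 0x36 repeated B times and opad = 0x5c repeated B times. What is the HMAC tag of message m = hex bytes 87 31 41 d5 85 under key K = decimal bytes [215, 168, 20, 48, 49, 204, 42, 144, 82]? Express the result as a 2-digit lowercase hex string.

Key decimal bytes [215, 168, 20, 48, 49, 204, 42, 144, 82] = d7 a8 14 30 31 cc 2a 90 52 is 9 bytes > B = 5, so hash it first: H(key) = cc, then zero-pad to 5 bytes: K' = cc 00 00 00 00.
K' ⊕ ipad = fa 36 36 36 36.  K' ⊕ opad = 90 5c 5c 5c 5c.
Inner input = (K'⊕ipad) ∥ m = fa 36 36 36 36 ∥ 87 31 41 d5 85.
Inner hash: sum = 250+54+54+54+54+135+49+65+213+133 = 1061; mod 256 = 37 → 25.
Outer input = (K'⊕opad) ∥ inner = 90 5c 5c 5c 5c ∥ 25.
Outer hash (tag): sum = 144+92+92+92+92+37 = 549; mod 256 = 37 → 25.

25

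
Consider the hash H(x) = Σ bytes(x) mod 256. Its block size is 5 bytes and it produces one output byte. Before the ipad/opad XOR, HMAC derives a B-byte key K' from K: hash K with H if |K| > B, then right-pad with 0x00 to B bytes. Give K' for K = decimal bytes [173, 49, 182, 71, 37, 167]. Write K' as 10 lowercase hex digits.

|K| = 6 > B = 5, so first hash the key.
H(K): sum = 173+49+182+71+37+167 = 679; mod 256 = 167 → a7.
Zero-pad H(K) = a7 to 5 bytes: K' = a7 00 00 00 00.

a700000000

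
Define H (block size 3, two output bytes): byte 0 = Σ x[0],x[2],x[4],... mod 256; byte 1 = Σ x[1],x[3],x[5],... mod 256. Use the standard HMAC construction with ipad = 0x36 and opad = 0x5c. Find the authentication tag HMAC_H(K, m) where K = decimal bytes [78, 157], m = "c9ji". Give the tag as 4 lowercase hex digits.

Key decimal bytes [78, 157] = 4e 9d is 2 bytes ≤ B = 3; zero-pad to 3 bytes: K' = 4e 9d 00.
K' ⊕ ipad = 78 ab 36.  K' ⊕ opad = 12 c1 5c.
Inner input = (K'⊕ipad) ∥ m = 78 ab 36 ∥ 63 39 6a 69.
Inner hash: even-index sum = 336 mod 256 = 80; odd-index sum = 376 mod 256 = 120 → 50 78.
Outer input = (K'⊕opad) ∥ inner = 12 c1 5c ∥ 50 78.
Outer hash (tag): even-index sum = 230 mod 256 = 230; odd-index sum = 273 mod 256 = 17 → e6 11.

e611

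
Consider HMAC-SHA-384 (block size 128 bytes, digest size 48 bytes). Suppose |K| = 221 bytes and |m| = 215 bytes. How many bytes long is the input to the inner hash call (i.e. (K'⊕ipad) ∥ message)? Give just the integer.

343

Key is 221 > 128 bytes, so it is hashed to 48 bytes then zero-padded to 128: |K'| = 128.
Inner input = (K'⊕ipad) ∥ m → 128 + 215 = 343 bytes.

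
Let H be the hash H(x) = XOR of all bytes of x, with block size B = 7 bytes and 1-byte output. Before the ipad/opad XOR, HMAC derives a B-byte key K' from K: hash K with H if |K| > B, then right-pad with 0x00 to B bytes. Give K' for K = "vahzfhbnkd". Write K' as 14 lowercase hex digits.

|K| = 10 > B = 7, so first hash the key.
H(K): XOR 76⊕61⊕68⊕7a⊕66⊕68⊕62⊕6e⊕6b⊕64 = 08.
Zero-pad H(K) = 08 to 7 bytes: K' = 08 00 00 00 00 00 00.

08000000000000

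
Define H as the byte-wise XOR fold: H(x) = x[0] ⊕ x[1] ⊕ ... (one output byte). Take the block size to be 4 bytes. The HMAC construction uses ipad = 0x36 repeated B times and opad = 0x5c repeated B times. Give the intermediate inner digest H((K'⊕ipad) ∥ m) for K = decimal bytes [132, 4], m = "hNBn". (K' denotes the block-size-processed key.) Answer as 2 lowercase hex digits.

Key decimal bytes [132, 4] = 84 04 is 2 bytes ≤ B = 4; zero-pad to 4 bytes: K' = 84 04 00 00.
K' ⊕ ipad = b2 32 36 36.
Inner input = b2 32 36 36 ∥ 68 4e 42 6e.
Inner hash: XOR b2⊕32⊕36⊕36⊕68⊕4e⊕42⊕6e = 8a.

8a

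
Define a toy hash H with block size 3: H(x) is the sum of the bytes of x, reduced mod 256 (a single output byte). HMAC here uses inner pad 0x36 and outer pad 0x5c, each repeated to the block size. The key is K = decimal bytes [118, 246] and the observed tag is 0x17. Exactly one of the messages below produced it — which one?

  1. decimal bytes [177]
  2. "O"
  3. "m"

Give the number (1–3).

Key decimal bytes [118, 246] = 76 f6 is 2 bytes ≤ B = 3; zero-pad to 3 bytes: K' = 76 f6 00.
K' ⊕ ipad = 40 c0 36; K' ⊕ opad = 2a aa 5c.
m1: inner = H(40 c0 36 b1) = e7; tag = H(2a aa 5c e7) = 17 ← matches
m2: inner = H(40 c0 36 4f) = 85; tag = H(2a aa 5c 85) = b5
m3: inner = H(40 c0 36 6d) = a3; tag = H(2a aa 5c a3) = d3

1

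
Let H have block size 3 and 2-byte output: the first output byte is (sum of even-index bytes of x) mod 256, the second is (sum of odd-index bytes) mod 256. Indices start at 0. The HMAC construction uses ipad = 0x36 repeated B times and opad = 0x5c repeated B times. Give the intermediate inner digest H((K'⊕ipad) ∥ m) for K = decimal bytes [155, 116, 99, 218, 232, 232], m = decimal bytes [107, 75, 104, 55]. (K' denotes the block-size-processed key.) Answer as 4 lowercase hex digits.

88d3

Key decimal bytes [155, 116, 99, 218, 232, 232] = 9b 74 63 da e8 e8 is 6 bytes > B = 3, so hash it first: H(key) = e6 36, then zero-pad to 3 bytes: K' = e6 36 00.
K' ⊕ ipad = d0 00 36.
Inner input = d0 00 36 ∥ 6b 4b 68 37.
Inner hash: even-index sum = 392 mod 256 = 136; odd-index sum = 211 mod 256 = 211 → 88 d3.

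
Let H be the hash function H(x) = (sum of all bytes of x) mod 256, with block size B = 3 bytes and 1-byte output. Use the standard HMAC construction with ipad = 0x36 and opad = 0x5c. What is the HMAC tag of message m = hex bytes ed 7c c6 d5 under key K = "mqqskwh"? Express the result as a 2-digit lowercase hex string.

Key "mqqskwh" = 6d 71 71 73 6b 77 68 is 7 bytes > B = 3, so hash it first: H(key) = 0c, then zero-pad to 3 bytes: K' = 0c 00 00.
K' ⊕ ipad = 3a 36 36.  K' ⊕ opad = 50 5c 5c.
Inner input = (K'⊕ipad) ∥ m = 3a 36 36 ∥ ed 7c c6 d5.
Inner hash: sum = 58+54+54+237+124+198+213 = 938; mod 256 = 170 → aa.
Outer input = (K'⊕opad) ∥ inner = 50 5c 5c ∥ aa.
Outer hash (tag): sum = 80+92+92+170 = 434; mod 256 = 178 → b2.

b2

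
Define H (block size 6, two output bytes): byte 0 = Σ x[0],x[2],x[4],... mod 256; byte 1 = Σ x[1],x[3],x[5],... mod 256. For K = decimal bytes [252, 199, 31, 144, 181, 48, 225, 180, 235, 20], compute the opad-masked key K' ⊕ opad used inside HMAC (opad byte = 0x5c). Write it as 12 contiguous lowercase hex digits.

Key decimal bytes [252, 199, 31, 144, 181, 48, 225, 180, 235, 20] = fc c7 1f 90 b5 30 e1 b4 eb 14 is 10 bytes > B = 6, so hash it first: H(key) = 9c 4f, then zero-pad to 6 bytes: K' = 9c 4f 00 00 00 00.
XOR each byte with 0x5c: 9c⊕5c=c0, 4f⊕5c=13, 00⊕5c=5c, 00⊕5c=5c, 00⊕5c=5c, 00⊕5c=5c.

c0135c5c5c5c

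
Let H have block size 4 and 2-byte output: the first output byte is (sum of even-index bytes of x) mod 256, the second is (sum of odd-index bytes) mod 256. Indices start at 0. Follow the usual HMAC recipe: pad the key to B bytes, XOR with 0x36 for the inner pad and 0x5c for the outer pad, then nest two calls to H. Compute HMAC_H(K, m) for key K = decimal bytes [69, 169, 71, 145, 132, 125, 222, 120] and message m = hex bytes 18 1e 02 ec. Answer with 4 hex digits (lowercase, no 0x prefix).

Key decimal bytes [69, 169, 71, 145, 132, 125, 222, 120] = 45 a9 47 91 84 7d de 78 is 8 bytes > B = 4, so hash it first: H(key) = ee 2f, then zero-pad to 4 bytes: K' = ee 2f 00 00.
K' ⊕ ipad = d8 19 36 36.  K' ⊕ opad = b2 73 5c 5c.
Inner input = (K'⊕ipad) ∥ m = d8 19 36 36 ∥ 18 1e 02 ec.
Inner hash: even-index sum = 296 mod 256 = 40; odd-index sum = 345 mod 256 = 89 → 28 59.
Outer input = (K'⊕opad) ∥ inner = b2 73 5c 5c ∥ 28 59.
Outer hash (tag): even-index sum = 310 mod 256 = 54; odd-index sum = 296 mod 256 = 40 → 36 28.

3628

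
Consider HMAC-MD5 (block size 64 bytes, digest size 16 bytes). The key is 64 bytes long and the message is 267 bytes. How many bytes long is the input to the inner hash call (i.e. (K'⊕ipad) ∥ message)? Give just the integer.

331

Key is 64 ≤ 64 bytes, zero-padded: |K'| = 64.
Inner input = (K'⊕ipad) ∥ m → 64 + 267 = 331 bytes.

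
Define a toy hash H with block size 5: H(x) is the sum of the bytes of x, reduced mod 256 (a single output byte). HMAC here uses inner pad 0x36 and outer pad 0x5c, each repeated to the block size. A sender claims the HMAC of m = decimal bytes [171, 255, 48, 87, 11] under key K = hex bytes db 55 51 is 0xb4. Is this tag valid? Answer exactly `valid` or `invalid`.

Key hex bytes db 55 51 is 3 bytes ≤ B = 5; zero-pad to 5 bytes: K' = db 55 51 00 00.
K' ⊕ ipad = ed 63 67 36 36; K' ⊕ opad = 87 09 0d 5c 5c.
Inner hash: sum = 237+99+103+54+54+171+255+48+87+11 = 1119; mod 256 = 95 → 5f.
Outer hash (recomputed tag): sum = 135+9+13+92+92+95 = 436; mod 256 = 180 → b4.
Recomputed tag = b4; claimed = b4 → match.

valid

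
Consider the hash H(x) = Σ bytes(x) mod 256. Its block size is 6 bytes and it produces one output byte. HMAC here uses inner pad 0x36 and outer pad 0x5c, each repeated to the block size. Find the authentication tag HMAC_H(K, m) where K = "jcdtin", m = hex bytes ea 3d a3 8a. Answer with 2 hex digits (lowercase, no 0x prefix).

Key "jcdtin" = 6a 63 64 74 69 6e is exactly B = 6 bytes: K' = 6a 63 64 74 69 6e.
K' ⊕ ipad = 5c 55 52 42 5f 58.  K' ⊕ opad = 36 3f 38 28 35 32.
Inner input = (K'⊕ipad) ∥ m = 5c 55 52 42 5f 58 ∥ ea 3d a3 8a.
Inner hash: sum = 92+85+82+66+95+88+234+61+163+138 = 1104; mod 256 = 80 → 50.
Outer input = (K'⊕opad) ∥ inner = 36 3f 38 28 35 32 ∥ 50.
Outer hash (tag): sum = 54+63+56+40+53+50+80 = 396; mod 256 = 140 → 8c.

8c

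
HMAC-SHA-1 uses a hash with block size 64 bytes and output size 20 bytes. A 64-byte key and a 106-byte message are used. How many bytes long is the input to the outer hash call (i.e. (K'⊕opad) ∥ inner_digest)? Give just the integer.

84

Key is 64 ≤ 64 bytes, zero-padded: |K'| = 64.
Outer input = (K'⊕opad) ∥ H(inner) → 64 + 20 = 84 bytes.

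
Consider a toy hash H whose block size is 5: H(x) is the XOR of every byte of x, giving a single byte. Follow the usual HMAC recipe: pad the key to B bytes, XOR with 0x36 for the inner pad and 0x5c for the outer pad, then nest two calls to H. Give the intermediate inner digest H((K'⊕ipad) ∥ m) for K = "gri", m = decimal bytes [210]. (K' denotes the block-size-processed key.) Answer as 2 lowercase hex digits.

98

Key "gri" = 67 72 69 is 3 bytes ≤ B = 5; zero-pad to 5 bytes: K' = 67 72 69 00 00.
K' ⊕ ipad = 51 44 5f 36 36.
Inner input = 51 44 5f 36 36 ∥ d2.
Inner hash: XOR 51⊕44⊕5f⊕36⊕36⊕d2 = 98.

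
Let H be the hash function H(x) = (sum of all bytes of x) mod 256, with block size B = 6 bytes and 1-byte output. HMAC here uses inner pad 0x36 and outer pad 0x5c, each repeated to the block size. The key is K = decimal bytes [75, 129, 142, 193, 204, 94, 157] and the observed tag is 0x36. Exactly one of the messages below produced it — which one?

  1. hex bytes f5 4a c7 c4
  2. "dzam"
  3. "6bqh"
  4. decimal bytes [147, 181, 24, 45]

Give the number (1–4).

1

Key decimal bytes [75, 129, 142, 193, 204, 94, 157] = 4b 81 8e c1 cc 5e 9d is 7 bytes > B = 6, so hash it first: H(key) = e2, then zero-pad to 6 bytes: K' = e2 00 00 00 00 00.
K' ⊕ ipad = d4 36 36 36 36 36; K' ⊕ opad = be 5c 5c 5c 5c 5c.
m1: inner = H(d4 36 36 36 36 36 f5 4a c7 c4) = ac; tag = H(be 5c 5c 5c 5c 5c ac) = 36 ← matches
m2: inner = H(d4 36 36 36 36 36 64 7a 61 6d) = 8e; tag = H(be 5c 5c 5c 5c 5c 8e) = 18
m3: inner = H(d4 36 36 36 36 36 36 62 71 68) = 53; tag = H(be 5c 5c 5c 5c 5c 53) = dd
m4: inner = H(d4 36 36 36 36 36 93 b5 18 2d) = 6f; tag = H(be 5c 5c 5c 5c 5c 6f) = f9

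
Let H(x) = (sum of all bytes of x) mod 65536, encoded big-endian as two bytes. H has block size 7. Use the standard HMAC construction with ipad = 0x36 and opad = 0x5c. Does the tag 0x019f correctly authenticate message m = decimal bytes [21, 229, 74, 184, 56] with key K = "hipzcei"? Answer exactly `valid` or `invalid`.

invalid

Key "hipzcei" = 68 69 70 7a 63 65 69 is exactly B = 7 bytes: K' = 68 69 70 7a 63 65 69.
K' ⊕ ipad = 5e 5f 46 4c 55 53 5f; K' ⊕ opad = 34 35 2c 26 3f 39 35.
Inner hash: sum = 94+95+70+76+85+83+95+21+229+74+184+56 = 1162 → 04 8a.
Outer hash (recomputed tag): sum = 52+53+44+38+63+57+53+4+138 = 502 → 01 f6.
Recomputed tag = 01f6; claimed = 019f → mismatch.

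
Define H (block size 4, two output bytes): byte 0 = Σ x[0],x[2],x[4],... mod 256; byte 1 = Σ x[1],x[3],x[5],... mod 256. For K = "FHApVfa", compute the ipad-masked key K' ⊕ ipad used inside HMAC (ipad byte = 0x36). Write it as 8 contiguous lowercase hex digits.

Key "FHApVfa" = 46 48 41 70 56 66 61 is 7 bytes > B = 4, so hash it first: H(key) = 3e 1e, then zero-pad to 4 bytes: K' = 3e 1e 00 00.
XOR each byte with 0x36: 3e⊕36=08, 1e⊕36=28, 00⊕36=36, 00⊕36=36.

08283636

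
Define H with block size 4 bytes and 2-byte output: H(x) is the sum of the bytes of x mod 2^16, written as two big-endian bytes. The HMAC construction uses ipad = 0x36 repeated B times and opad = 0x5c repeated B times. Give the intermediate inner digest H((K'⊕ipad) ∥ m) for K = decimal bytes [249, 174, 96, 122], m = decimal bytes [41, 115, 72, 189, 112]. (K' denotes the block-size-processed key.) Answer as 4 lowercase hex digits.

041a

Key decimal bytes [249, 174, 96, 122] = f9 ae 60 7a is exactly B = 4 bytes: K' = f9 ae 60 7a.
K' ⊕ ipad = cf 98 56 4c.
Inner input = cf 98 56 4c ∥ 29 73 48 bd 70.
Inner hash: sum = 207+152+86+76+41+115+72+189+112 = 1050 → 04 1a.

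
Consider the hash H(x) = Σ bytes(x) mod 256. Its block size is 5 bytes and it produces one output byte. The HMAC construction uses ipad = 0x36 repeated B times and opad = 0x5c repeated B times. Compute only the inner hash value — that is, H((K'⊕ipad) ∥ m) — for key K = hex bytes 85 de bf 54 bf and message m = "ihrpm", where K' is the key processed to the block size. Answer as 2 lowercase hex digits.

2f

Key hex bytes 85 de bf 54 bf is exactly B = 5 bytes: K' = 85 de bf 54 bf.
K' ⊕ ipad = b3 e8 89 62 89.
Inner input = b3 e8 89 62 89 ∥ 69 68 72 70 6d.
Inner hash: sum = 179+232+137+98+137+105+104+114+112+109 = 1327; mod 256 = 47 → 2f.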